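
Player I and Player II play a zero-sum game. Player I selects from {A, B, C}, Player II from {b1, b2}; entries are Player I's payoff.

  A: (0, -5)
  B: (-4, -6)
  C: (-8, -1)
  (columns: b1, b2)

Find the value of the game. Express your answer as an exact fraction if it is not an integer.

Row minima: A → -5, B → -6, C → -8; maximin = -5.
Column maxima: b1 → 0, b2 → -1; minimax = -1.
-5 ≠ -1, so there is no saddle point; optimal play is mixed.
B is strictly dominated by A, so Player I never plays it.
On the remaining 2×2 (A, C vs b1, b2):
Let Player I play A with probability p. Expected payoff against b1: 0p + (-8)(1−p) = 8p − 8; against b2: (-5)p + (-1)(1−p) = −4p − 1.
Setting these equal: 8p − 8 = −4p − 1 ⇒ 12p = 7 ⇒ p = 7/12, and the value is (8)·(7/12) − 8 = -10/3.
For Player II: with q = P(b1), equating A's and C's payoffs gives 5q − 5 = −7q − 1 ⇒ q = 1/3.

-10/3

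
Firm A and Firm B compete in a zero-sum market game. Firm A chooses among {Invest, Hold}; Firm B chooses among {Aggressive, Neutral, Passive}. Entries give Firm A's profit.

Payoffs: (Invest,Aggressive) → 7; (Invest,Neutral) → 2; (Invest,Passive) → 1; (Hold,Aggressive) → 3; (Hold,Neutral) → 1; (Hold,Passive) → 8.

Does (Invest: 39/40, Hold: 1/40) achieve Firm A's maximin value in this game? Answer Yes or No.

No

Against Aggressive this mix gives (39/40)·7 + (1/40)·3 = 69/10.
Against Neutral this mix gives (39/40)·2 + (1/40)·1 = 79/40.
Against Passive this mix gives (39/40)·1 + (1/40)·8 = 47/40.
Firm B will play Passive, holding Firm A to 47/40. Shifting weight toward the row that does better against Passive would raise this floor (the equalizing mix achieves 15/8 against both Passive and Neutral), so the proposed strategy is not optimal.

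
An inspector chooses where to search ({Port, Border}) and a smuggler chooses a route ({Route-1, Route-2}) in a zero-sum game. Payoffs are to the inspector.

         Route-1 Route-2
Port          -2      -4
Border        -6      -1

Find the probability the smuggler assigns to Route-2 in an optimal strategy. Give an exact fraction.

Row minima: Port → -4, Border → -6; maximin = -4.
Column maxima: Route-1 → -2, Route-2 → -1; minimax = -2.
-4 ≠ -2, so there is no saddle point; optimal play is mixed.
Let the inspector play Port with probability p. Expected payoff against Route-1: (-2)p + (-6)(1−p) = 4p − 6; against Route-2: (-4)p + (-1)(1−p) = −3p − 1.
Setting these equal: 4p − 6 = −3p − 1 ⇒ 7p = 5 ⇒ p = 5/7, and the value is (4)·(5/7) − 6 = -22/7.
For the smuggler: with q = P(Route-1), equating Port's and Border's payoffs gives 2q − 4 = −5q − 1 ⇒ q = 3/7.

4/7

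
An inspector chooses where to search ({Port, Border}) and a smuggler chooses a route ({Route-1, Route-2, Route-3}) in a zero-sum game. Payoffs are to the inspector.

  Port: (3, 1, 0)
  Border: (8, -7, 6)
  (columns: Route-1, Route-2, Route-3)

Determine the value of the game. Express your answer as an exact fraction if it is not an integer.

Row minima: Port → 0, Border → -7; maximin = 0.
Column maxima: Route-1 → 8, Route-2 → 1, Route-3 → 6; minimax = 1.
0 ≠ 1, so there is no saddle point; optimal play is mixed.
Route-1 is strictly dominated by Route-2 (it gives the inspector strictly more in every row), so the smuggler never plays it.
On the remaining 2×2 (Port, Border vs Route-2, Route-3):
Let the inspector play Port with probability p. Expected payoff against Route-2: 1p + (-7)(1−p) = 8p − 7; against Route-3: 0p + 6(1−p) = −6p + 6.
Setting these equal: 8p − 7 = −6p + 6 ⇒ 14p = 13 ⇒ p = 13/14, and the value is (8)·(13/14) − 7 = 3/7.
For the smuggler: with q = P(Route-2), equating Port's and Border's payoffs gives q = −13q + 6 ⇒ q = 3/7.

3/7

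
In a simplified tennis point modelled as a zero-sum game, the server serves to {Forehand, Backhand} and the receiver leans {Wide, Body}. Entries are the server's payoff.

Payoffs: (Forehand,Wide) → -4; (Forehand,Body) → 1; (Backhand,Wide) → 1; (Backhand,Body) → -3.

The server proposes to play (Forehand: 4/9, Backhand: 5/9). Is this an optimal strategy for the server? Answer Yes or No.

Against Wide this mix gives (4/9)·(-4) + (5/9)·1 = -11/9.
Against Body this mix gives (4/9)·1 + (5/9)·(-3) = -11/9.
All of the receiver's active replies (Wide, Body) yield -11/9, and no column does worse for the server. The mix makes the receiver indifferent and guarantees -11/9, so it is optimal.

Yes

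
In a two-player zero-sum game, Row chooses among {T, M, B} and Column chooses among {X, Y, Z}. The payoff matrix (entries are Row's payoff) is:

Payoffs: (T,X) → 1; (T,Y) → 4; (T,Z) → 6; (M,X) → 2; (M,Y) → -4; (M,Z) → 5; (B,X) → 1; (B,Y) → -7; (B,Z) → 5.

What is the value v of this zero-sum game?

4/3

Row minima: T → 1, M → -4, B → -7; maximin = 1.
Column maxima: X → 2, Y → 4, Z → 6; minimax = 2.
1 ≠ 2, so there is no saddle point; optimal play is mixed.
Z is strictly dominated by X (it gives Row strictly more in every row), so Column never plays it.
With Z eliminated, B is strictly dominated by M (M gives Row strictly more in every remaining column), so Row never plays it.
On the remaining 2×2 (T, M vs X, Y):
Let Row play T with probability p. Expected payoff against X: 1p + 2(1−p) = −p + 2; against Y: 4p + (-4)(1−p) = 8p − 4.
Setting these equal: −p + 2 = 8p − 4 ⇒ −9p = -6 ⇒ p = 2/3, and the value is (-1)·(2/3) + 2 = 4/3.
For Column: with q = P(X), equating T's and M's payoffs gives −3q + 4 = 6q − 4 ⇒ q = 8/9.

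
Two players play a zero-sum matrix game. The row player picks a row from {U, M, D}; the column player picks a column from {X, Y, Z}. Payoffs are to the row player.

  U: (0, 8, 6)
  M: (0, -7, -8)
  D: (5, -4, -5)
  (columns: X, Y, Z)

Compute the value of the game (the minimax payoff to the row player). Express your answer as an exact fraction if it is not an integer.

15/8

Row minima: U → 0, M → -8, D → -5; maximin = 0.
Column maxima: X → 5, Y → 8, Z → 6; minimax = 5.
0 ≠ 5, so there is no saddle point; optimal play is mixed.
M is strictly dominated by D, so the row player never plays it.
Y is strictly dominated by Z (it gives the row player strictly more in every row), so the column player never plays it.
On the remaining 2×2 (U, D vs X, Z):
Let the row player play U with probability p. Expected payoff against X: 0p + 5(1−p) = −5p + 5; against Z: 6p + (-5)(1−p) = 11p − 5.
Setting these equal: −5p + 5 = 11p − 5 ⇒ −16p = -10 ⇒ p = 5/8, and the value is (-5)·(5/8) + 5 = 15/8.
For the column player: with q = P(X), equating U's and D's payoffs gives −6q + 6 = 10q − 5 ⇒ q = 11/16.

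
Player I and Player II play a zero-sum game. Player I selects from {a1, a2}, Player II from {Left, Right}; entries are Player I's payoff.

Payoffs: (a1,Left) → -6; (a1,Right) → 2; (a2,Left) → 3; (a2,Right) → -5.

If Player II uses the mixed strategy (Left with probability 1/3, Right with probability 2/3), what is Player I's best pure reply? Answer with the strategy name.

Expected payoff of a1: (1/3)·(-6) + (2/3)·2 = -2/3.
Expected payoff of a2: (1/3)·3 + (2/3)·(-5) = -7/3.
The largest is -2/3, so Player I's best response is a1.

a1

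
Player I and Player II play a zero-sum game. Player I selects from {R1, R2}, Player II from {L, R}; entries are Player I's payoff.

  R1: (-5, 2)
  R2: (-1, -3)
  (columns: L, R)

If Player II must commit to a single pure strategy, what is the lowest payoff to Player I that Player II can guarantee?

-1

Column maxima: L → -1, R → 2.
The smallest of these is -1.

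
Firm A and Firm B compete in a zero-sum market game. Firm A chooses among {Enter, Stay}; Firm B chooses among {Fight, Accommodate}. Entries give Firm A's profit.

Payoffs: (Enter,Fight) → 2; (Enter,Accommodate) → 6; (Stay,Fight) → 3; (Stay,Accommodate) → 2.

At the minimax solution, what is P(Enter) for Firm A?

1/5

Row minima: Enter → 2, Stay → 2; maximin = 2.
Column maxima: Fight → 3, Accommodate → 6; minimax = 3.
2 ≠ 3, so there is no saddle point; optimal play is mixed.
Let Firm A play Enter with probability p. Expected payoff against Fight: 2p + 3(1−p) = −p + 3; against Accommodate: 6p + 2(1−p) = 4p + 2.
Setting these equal: −p + 3 = 4p + 2 ⇒ −5p = -1 ⇒ p = 1/5, and the value is (-1)·(1/5) + 3 = 14/5.
For Firm B: with q = P(Fight), equating Enter's and Stay's payoffs gives −4q + 6 = q + 2 ⇒ q = 4/5.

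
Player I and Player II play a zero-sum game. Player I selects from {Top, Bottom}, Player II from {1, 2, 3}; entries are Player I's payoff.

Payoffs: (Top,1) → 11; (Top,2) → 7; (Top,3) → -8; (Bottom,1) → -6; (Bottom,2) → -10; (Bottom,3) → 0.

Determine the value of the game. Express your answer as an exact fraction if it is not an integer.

-16/5

Row minima: Top → -8, Bottom → -10; maximin = -8.
Column maxima: 1 → 11, 2 → 7, 3 → 0; minimax = 0.
-8 ≠ 0, so there is no saddle point; optimal play is mixed.
1 is strictly dominated by 2 (it gives Player I strictly more in every row), so Player II never plays it.
On the remaining 2×2 (Top, Bottom vs 2, 3):
Let Player I play Top with probability p. Expected payoff against 2: 7p + (-10)(1−p) = 17p − 10; against 3: (-8)p + 0(1−p) = −8p.
Setting these equal: 17p − 10 = −8p ⇒ 25p = 10 ⇒ p = 2/5, and the value is (17)·(2/5) − 10 = -16/5.
For Player II: with q = P(2), equating Top's and Bottom's payoffs gives 15q − 8 = −10q ⇒ q = 8/25.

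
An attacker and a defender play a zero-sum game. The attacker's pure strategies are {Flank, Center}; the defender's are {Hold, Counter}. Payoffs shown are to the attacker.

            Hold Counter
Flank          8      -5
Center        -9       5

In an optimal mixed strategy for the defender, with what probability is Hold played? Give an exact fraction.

Row minima: Flank → -5, Center → -9; maximin = -5.
Column maxima: Hold → 8, Counter → 5; minimax = 5.
-5 ≠ 5, so there is no saddle point; optimal play is mixed.
Let the attacker play Flank with probability p. Expected payoff against Hold: 8p + (-9)(1−p) = 17p − 9; against Counter: (-5)p + 5(1−p) = −10p + 5.
Setting these equal: 17p − 9 = −10p + 5 ⇒ 27p = 14 ⇒ p = 14/27, and the value is (17)·(14/27) − 9 = -5/27.
For the defender: with q = P(Hold), equating Flank's and Center's payoffs gives 13q − 5 = −14q + 5 ⇒ q = 10/27.

10/27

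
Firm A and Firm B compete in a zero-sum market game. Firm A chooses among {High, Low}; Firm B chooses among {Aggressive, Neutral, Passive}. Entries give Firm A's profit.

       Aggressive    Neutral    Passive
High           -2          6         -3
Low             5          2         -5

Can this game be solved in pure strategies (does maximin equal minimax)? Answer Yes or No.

Yes

Row minima: High → -3, Low → -5; maximin = -3.
Column maxima: Aggressive → 5, Neutral → 6, Passive → -3; minimax = -3.
maximin = minimax = -3, so a saddle point exists.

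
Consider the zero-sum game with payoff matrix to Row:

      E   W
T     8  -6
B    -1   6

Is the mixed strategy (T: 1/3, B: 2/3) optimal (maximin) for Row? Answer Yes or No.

Against E this mix gives (1/3)·8 + (2/3)·(-1) = 2.
Against W this mix gives (1/3)·(-6) + (2/3)·6 = 2.
All of Column's active replies (E, W) yield 2, and no column does worse for Row. The mix makes Column indifferent and guarantees 2, so it is optimal.

Yes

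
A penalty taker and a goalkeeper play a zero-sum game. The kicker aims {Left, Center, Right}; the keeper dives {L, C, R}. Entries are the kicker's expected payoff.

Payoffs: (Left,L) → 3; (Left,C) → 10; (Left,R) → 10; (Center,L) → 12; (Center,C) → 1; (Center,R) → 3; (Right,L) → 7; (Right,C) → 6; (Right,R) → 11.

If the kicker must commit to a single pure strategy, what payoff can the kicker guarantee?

Row minima: Left → 3, Center → 1, Right → 6.
The best of these is 6.

6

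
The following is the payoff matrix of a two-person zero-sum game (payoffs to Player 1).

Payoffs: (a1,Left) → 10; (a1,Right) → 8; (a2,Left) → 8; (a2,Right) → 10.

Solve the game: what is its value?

9

Row minima: a1 → 8, a2 → 8; maximin = 8.
Column maxima: Left → 10, Right → 10; minimax = 10.
8 ≠ 10, so there is no saddle point; optimal play is mixed.
Let Player 1 play a1 with probability p. Expected payoff against Left: 10p + 8(1−p) = 2p + 8; against Right: 8p + 10(1−p) = −2p + 10.
Setting these equal: 2p + 8 = −2p + 10 ⇒ 4p = 2 ⇒ p = 1/2, and the value is (2)·(1/2) + 8 = 9.
For Player 2: with q = P(Left), equating a1's and a2's payoffs gives 2q + 8 = −2q + 10 ⇒ q = 1/2.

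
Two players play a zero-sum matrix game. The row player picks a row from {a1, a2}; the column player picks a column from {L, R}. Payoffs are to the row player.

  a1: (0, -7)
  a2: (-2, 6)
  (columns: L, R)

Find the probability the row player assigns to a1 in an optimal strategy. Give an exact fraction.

Row minima: a1 → -7, a2 → -2; maximin = -2.
Column maxima: L → 0, R → 6; minimax = 0.
-2 ≠ 0, so there is no saddle point; optimal play is mixed.
Let the row player play a1 with probability p. Expected payoff against L: 0p + (-2)(1−p) = 2p − 2; against R: (-7)p + 6(1−p) = −13p + 6.
Setting these equal: 2p − 2 = −13p + 6 ⇒ 15p = 8 ⇒ p = 8/15, and the value is (2)·(8/15) − 2 = -14/15.
For the column player: with q = P(L), equating a1's and a2's payoffs gives 7q − 7 = −8q + 6 ⇒ q = 13/15.

8/15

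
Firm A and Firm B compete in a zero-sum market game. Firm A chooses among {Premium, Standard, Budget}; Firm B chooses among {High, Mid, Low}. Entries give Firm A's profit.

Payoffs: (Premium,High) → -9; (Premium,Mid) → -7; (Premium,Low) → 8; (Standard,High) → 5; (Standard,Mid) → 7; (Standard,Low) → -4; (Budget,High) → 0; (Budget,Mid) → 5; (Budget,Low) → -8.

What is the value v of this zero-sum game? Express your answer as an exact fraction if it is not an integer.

Row minima: Premium → -9, Standard → -4, Budget → -8; maximin = -4.
Column maxima: High → 5, Mid → 7, Low → 8; minimax = 5.
-4 ≠ 5, so there is no saddle point; optimal play is mixed.
Budget is strictly dominated by Standard, so Firm A never plays it.
Mid is strictly dominated by High (it gives Firm A strictly more in every row), so Firm B never plays it.
On the remaining 2×2 (Premium, Standard vs High, Low):
Let Firm A play Premium with probability p. Expected payoff against High: (-9)p + 5(1−p) = −14p + 5; against Low: 8p + (-4)(1−p) = 12p − 4.
Setting these equal: −14p + 5 = 12p − 4 ⇒ −26p = -9 ⇒ p = 9/26, and the value is (-14)·(9/26) + 5 = 2/13.
For Firm B: with q = P(High), equating Premium's and Standard's payoffs gives −17q + 8 = 9q − 4 ⇒ q = 6/13.

2/13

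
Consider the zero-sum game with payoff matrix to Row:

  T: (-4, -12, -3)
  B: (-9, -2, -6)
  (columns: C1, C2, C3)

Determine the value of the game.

-20/3

Row minima: T → -12, B → -9; maximin = -9.
Column maxima: C1 → -4, C2 → -2, C3 → -3; minimax = -4.
-9 ≠ -4, so there is no saddle point; optimal play is mixed.
C3 is strictly dominated by C1 (it gives Row strictly more in every row), so Column never plays it.
On the remaining 2×2 (T, B vs C1, C2):
Let Row play T with probability p. Expected payoff against C1: (-4)p + (-9)(1−p) = 5p − 9; against C2: (-12)p + (-2)(1−p) = −10p − 2.
Setting these equal: 5p − 9 = −10p − 2 ⇒ 15p = 7 ⇒ p = 7/15, and the value is (5)·(7/15) − 9 = -20/3.
For Column: with q = P(C1), equating T's and B's payoffs gives 8q − 12 = −7q − 2 ⇒ q = 2/3.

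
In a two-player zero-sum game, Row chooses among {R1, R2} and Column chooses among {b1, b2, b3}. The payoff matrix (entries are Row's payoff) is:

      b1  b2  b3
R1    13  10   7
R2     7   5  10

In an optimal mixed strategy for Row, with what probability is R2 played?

3/8

Row minima: R1 → 7, R2 → 5; maximin = 7.
Column maxima: b1 → 13, b2 → 10, b3 → 10; minimax = 10.
7 ≠ 10, so there is no saddle point; optimal play is mixed.
b1 is strictly dominated by b2 (it gives Row strictly more in every row), so Column never plays it.
On the remaining 2×2 (R1, R2 vs b2, b3):
Let Row play R1 with probability p. Expected payoff against b2: 10p + 5(1−p) = 5p + 5; against b3: 7p + 10(1−p) = −3p + 10.
Setting these equal: 5p + 5 = −3p + 10 ⇒ 8p = 5 ⇒ p = 5/8, and the value is (5)·(5/8) + 5 = 65/8.
For Column: with q = P(b2), equating R1's and R2's payoffs gives 3q + 7 = −5q + 10 ⇒ q = 3/8.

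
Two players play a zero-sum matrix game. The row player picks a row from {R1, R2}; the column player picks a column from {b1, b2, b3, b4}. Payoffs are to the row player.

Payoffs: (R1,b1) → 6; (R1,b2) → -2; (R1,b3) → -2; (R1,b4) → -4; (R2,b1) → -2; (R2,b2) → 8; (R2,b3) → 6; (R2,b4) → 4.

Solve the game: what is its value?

Row minima: R1 → -4, R2 → -2; maximin = -2.
Column maxima: b1 → 6, b2 → 8, b3 → 6, b4 → 4; minimax = 4.
-2 ≠ 4, so there is no saddle point; optimal play is mixed.
b2 is strictly dominated by b4 (it gives the row player strictly more in every row), so the column player never plays it.
b3 is strictly dominated by b4 (it gives the row player strictly more in every row), so the column player never plays it.
On the remaining 2×2 (R1, R2 vs b1, b4):
Let the row player play R1 with probability p. Expected payoff against b1: 6p + (-2)(1−p) = 8p − 2; against b4: (-4)p + 4(1−p) = −8p + 4.
Setting these equal: 8p − 2 = −8p + 4 ⇒ 16p = 6 ⇒ p = 3/8, and the value is (8)·(3/8) − 2 = 1.
For the column player: with q = P(b1), equating R1's and R2's payoffs gives 10q − 4 = −6q + 4 ⇒ q = 1/2.

1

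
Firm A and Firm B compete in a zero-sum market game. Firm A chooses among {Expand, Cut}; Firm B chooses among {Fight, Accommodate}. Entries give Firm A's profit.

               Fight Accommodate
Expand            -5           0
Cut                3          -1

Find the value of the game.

-5/9

Row minima: Expand → -5, Cut → -1; maximin = -1.
Column maxima: Fight → 3, Accommodate → 0; minimax = 0.
-1 ≠ 0, so there is no saddle point; optimal play is mixed.
Let Firm A play Expand with probability p. Expected payoff against Fight: (-5)p + 3(1−p) = −8p + 3; against Accommodate: 0p + (-1)(1−p) = p − 1.
Setting these equal: −8p + 3 = p − 1 ⇒ −9p = -4 ⇒ p = 4/9, and the value is (-8)·(4/9) + 3 = -5/9.
For Firm B: with q = P(Fight), equating Expand's and Cut's payoffs gives −5q = 4q − 1 ⇒ q = 1/9.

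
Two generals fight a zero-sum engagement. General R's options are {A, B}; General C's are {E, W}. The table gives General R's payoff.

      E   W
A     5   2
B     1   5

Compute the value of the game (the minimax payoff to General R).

Row minima: A → 2, B → 1; maximin = 2.
Column maxima: E → 5, W → 5; minimax = 5.
2 ≠ 5, so there is no saddle point; optimal play is mixed.
Let General R play A with probability p. Expected payoff against E: 5p + 1(1−p) = 4p + 1; against W: 2p + 5(1−p) = −3p + 5.
Setting these equal: 4p + 1 = −3p + 5 ⇒ 7p = 4 ⇒ p = 4/7, and the value is (4)·(4/7) + 1 = 23/7.
For General C: with q = P(E), equating A's and B's payoffs gives 3q + 2 = −4q + 5 ⇒ q = 3/7.

23/7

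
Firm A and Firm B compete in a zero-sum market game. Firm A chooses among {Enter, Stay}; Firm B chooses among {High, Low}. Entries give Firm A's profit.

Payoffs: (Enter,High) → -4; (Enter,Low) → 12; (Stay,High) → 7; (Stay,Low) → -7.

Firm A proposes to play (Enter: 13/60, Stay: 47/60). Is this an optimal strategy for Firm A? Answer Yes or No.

Against High this mix gives (13/60)·(-4) + (47/60)·7 = 277/60.
Against Low this mix gives (13/60)·12 + (47/60)·(-7) = -173/60.
Firm B will play Low, holding Firm A to -173/60. Shifting weight toward the row that does better against Low would raise this floor (the equalizing mix achieves 28/15 against both Low and High), so the proposed strategy is not optimal.

No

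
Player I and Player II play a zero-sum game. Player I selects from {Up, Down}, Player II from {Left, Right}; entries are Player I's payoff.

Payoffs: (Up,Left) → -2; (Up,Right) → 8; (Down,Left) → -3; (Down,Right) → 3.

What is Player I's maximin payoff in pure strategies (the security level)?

Row minima: Up → -2, Down → -3.
The best of these is -2.

-2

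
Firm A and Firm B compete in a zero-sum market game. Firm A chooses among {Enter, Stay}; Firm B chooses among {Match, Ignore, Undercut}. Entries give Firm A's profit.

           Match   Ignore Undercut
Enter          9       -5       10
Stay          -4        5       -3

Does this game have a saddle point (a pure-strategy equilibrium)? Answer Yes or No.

No

Row minima: Enter → -5, Stay → -4; maximin = -4.
Column maxima: Match → 9, Ignore → 5, Undercut → 10; minimax = 5.
-4 ≠ 5, so no pure-strategy equilibrium exists.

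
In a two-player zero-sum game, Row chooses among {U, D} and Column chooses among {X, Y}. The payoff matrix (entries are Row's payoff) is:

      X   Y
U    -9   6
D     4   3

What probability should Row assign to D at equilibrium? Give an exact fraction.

Row minima: U → -9, D → 3; maximin = 3.
Column maxima: X → 4, Y → 6; minimax = 4.
3 ≠ 4, so there is no saddle point; optimal play is mixed.
Let Row play U with probability p. Expected payoff against X: (-9)p + 4(1−p) = −13p + 4; against Y: 6p + 3(1−p) = 3p + 3.
Setting these equal: −13p + 4 = 3p + 3 ⇒ −16p = -1 ⇒ p = 1/16, and the value is (-13)·(1/16) + 4 = 51/16.
For Column: with q = P(X), equating U's and D's payoffs gives −15q + 6 = q + 3 ⇒ q = 3/16.

15/16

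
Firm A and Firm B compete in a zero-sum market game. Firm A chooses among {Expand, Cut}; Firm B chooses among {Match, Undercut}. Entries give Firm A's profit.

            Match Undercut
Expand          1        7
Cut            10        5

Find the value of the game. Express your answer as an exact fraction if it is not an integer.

65/11

Row minima: Expand → 1, Cut → 5; maximin = 5.
Column maxima: Match → 10, Undercut → 7; minimax = 7.
5 ≠ 7, so there is no saddle point; optimal play is mixed.
Let Firm A play Expand with probability p. Expected payoff against Match: 1p + 10(1−p) = −9p + 10; against Undercut: 7p + 5(1−p) = 2p + 5.
Setting these equal: −9p + 10 = 2p + 5 ⇒ −11p = -5 ⇒ p = 5/11, and the value is (-9)·(5/11) + 10 = 65/11.
For Firm B: with q = P(Match), equating Expand's and Cut's payoffs gives −6q + 7 = 5q + 5 ⇒ q = 2/11.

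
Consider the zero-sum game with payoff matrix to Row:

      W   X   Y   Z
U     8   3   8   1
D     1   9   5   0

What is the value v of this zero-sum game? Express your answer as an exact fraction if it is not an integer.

1

Row minima: U → 1, D → 0; maximin = 1.
Column maxima: W → 8, X → 9, Y → 8, Z → 1; minimax = 1.
Since maximin = minimax = 1, there is a saddle point and the value is 1.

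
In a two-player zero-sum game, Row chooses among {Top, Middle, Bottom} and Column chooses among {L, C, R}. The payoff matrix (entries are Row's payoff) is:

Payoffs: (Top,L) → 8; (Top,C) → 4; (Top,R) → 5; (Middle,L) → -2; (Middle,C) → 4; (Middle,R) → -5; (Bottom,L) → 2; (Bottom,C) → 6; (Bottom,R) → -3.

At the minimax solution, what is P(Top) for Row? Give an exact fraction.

9/10

Row minima: Top → 4, Middle → -5, Bottom → -3; maximin = 4.
Column maxima: L → 8, C → 6, R → 5; minimax = 5.
4 ≠ 5, so there is no saddle point; optimal play is mixed.
Middle is strictly dominated by Bottom, so Row never plays it.
L is strictly dominated by R (it gives Row strictly more in every row), so Column never plays it.
On the remaining 2×2 (Top, Bottom vs C, R):
Let Row play Top with probability p. Expected payoff against C: 4p + 6(1−p) = −2p + 6; against R: 5p + (-3)(1−p) = 8p − 3.
Setting these equal: −2p + 6 = 8p − 3 ⇒ −10p = -9 ⇒ p = 9/10, and the value is (-2)·(9/10) + 6 = 21/5.
For Column: with q = P(C), equating Top's and Bottom's payoffs gives −q + 5 = 9q − 3 ⇒ q = 4/5.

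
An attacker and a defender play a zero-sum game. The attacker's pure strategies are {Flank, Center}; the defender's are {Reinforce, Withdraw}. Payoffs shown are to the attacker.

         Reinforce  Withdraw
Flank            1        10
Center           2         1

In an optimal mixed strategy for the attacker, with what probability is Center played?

Row minima: Flank → 1, Center → 1; maximin = 1.
Column maxima: Reinforce → 2, Withdraw → 10; minimax = 2.
1 ≠ 2, so there is no saddle point; optimal play is mixed.
Let the attacker play Flank with probability p. Expected payoff against Reinforce: 1p + 2(1−p) = −p + 2; against Withdraw: 10p + 1(1−p) = 9p + 1.
Setting these equal: −p + 2 = 9p + 1 ⇒ −10p = -1 ⇒ p = 1/10, and the value is (-1)·(1/10) + 2 = 19/10.
For the defender: with q = P(Reinforce), equating Flank's and Center's payoffs gives −9q + 10 = q + 1 ⇒ q = 9/10.

9/10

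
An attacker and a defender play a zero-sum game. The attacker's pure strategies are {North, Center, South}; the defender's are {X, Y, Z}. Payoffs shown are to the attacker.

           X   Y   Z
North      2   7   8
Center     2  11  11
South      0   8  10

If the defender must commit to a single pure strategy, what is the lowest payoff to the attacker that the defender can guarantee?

Column maxima: X → 2, Y → 11, Z → 11.
The smallest of these is 2.

2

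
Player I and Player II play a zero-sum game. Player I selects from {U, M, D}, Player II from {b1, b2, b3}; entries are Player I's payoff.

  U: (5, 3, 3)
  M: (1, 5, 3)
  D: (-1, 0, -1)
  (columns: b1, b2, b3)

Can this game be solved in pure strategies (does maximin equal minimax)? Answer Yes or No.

Row minima: U → 3, M → 1, D → -1; maximin = 3.
Column maxima: b1 → 5, b2 → 5, b3 → 3; minimax = 3.
maximin = minimax = 3, so a saddle point exists.

Yes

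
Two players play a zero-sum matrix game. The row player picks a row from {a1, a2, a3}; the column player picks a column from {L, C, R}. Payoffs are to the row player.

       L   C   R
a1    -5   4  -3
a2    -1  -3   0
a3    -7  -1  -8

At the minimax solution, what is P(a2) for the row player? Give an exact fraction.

Row minima: a1 → -5, a2 → -3, a3 → -8; maximin = -3.
Column maxima: L → -1, C → 4, R → 0; minimax = -1.
-3 ≠ -1, so there is no saddle point; optimal play is mixed.
a3 is strictly dominated by a1, so the row player never plays it.
With a3 eliminated, R is strictly dominated by L (it gives the row player strictly more in every remaining row), so the column player never plays it.
On the remaining 2×2 (a1, a2 vs L, C):
Let the row player play a1 with probability p. Expected payoff against L: (-5)p + (-1)(1−p) = −4p − 1; against C: 4p + (-3)(1−p) = 7p − 3.
Setting these equal: −4p − 1 = 7p − 3 ⇒ −11p = -2 ⇒ p = 2/11, and the value is (-4)·(2/11) − 1 = -19/11.
For the column player: with q = P(L), equating a1's and a2's payoffs gives −9q + 4 = 2q − 3 ⇒ q = 7/11.

9/11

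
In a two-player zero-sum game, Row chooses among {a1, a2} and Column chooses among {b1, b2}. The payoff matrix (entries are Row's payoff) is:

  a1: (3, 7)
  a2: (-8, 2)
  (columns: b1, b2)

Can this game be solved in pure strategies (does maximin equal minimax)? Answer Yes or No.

Row minima: a1 → 3, a2 → -8; maximin = 3.
Column maxima: b1 → 3, b2 → 7; minimax = 3.
maximin = minimax = 3, so a saddle point exists.

Yes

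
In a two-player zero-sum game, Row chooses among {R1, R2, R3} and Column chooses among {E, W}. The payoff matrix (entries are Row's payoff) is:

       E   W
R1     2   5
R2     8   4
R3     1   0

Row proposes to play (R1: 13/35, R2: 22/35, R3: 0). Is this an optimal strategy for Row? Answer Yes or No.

No

Against E this mix gives (13/35)·2 + (22/35)·8 = 202/35.
Against W this mix gives (13/35)·5 + (22/35)·4 = 153/35.
Column will play W, holding Row to 153/35. Shifting weight toward the row that does better against W would raise this floor (the equalizing mix achieves 32/7 against both W and E), so the proposed strategy is not optimal.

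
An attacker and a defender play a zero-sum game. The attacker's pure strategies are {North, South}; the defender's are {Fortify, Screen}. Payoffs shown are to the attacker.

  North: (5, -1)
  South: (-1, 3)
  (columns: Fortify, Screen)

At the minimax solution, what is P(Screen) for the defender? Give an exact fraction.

Row minima: North → -1, South → -1; maximin = -1.
Column maxima: Fortify → 5, Screen → 3; minimax = 3.
-1 ≠ 3, so there is no saddle point; optimal play is mixed.
Let the attacker play North with probability p. Expected payoff against Fortify: 5p + (-1)(1−p) = 6p − 1; against Screen: (-1)p + 3(1−p) = −4p + 3.
Setting these equal: 6p − 1 = −4p + 3 ⇒ 10p = 4 ⇒ p = 2/5, and the value is (6)·(2/5) − 1 = 7/5.
For the defender: with q = P(Fortify), equating North's and South's payoffs gives 6q − 1 = −4q + 3 ⇒ q = 2/5.

3/5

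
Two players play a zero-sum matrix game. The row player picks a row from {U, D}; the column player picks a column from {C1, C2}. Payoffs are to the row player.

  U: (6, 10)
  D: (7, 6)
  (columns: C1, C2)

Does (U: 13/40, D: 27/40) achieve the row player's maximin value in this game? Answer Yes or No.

Against C1 this mix gives (13/40)·6 + (27/40)·7 = 267/40.
Against C2 this mix gives (13/40)·10 + (27/40)·6 = 73/10.
The column player will play C1, holding the row player to 267/40. Shifting weight toward the row that does better against C1 would raise this floor (the equalizing mix achieves 34/5 against both C1 and C2), so the proposed strategy is not optimal.

No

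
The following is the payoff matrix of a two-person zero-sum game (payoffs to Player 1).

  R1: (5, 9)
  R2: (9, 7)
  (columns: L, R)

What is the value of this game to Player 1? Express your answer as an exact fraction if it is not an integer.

23/3

Row minima: R1 → 5, R2 → 7; maximin = 7.
Column maxima: L → 9, R → 9; minimax = 9.
7 ≠ 9, so there is no saddle point; optimal play is mixed.
Let Player 1 play R1 with probability p. Expected payoff against L: 5p + 9(1−p) = −4p + 9; against R: 9p + 7(1−p) = 2p + 7.
Setting these equal: −4p + 9 = 2p + 7 ⇒ −6p = -2 ⇒ p = 1/3, and the value is (-4)·(1/3) + 9 = 23/3.
For Player 2: with q = P(L), equating R1's and R2's payoffs gives −4q + 9 = 2q + 7 ⇒ q = 1/3.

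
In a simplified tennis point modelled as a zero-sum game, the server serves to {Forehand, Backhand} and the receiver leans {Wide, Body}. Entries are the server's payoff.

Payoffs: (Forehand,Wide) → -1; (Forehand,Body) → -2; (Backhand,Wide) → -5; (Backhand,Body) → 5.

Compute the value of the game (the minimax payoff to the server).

-15/11

Row minima: Forehand → -2, Backhand → -5; maximin = -2.
Column maxima: Wide → -1, Body → 5; minimax = -1.
-2 ≠ -1, so there is no saddle point; optimal play is mixed.
Let the server play Forehand with probability p. Expected payoff against Wide: (-1)p + (-5)(1−p) = 4p − 5; against Body: (-2)p + 5(1−p) = −7p + 5.
Setting these equal: 4p − 5 = −7p + 5 ⇒ 11p = 10 ⇒ p = 10/11, and the value is (4)·(10/11) − 5 = -15/11.
For the receiver: with q = P(Wide), equating Forehand's and Backhand's payoffs gives q − 2 = −10q + 5 ⇒ q = 7/11.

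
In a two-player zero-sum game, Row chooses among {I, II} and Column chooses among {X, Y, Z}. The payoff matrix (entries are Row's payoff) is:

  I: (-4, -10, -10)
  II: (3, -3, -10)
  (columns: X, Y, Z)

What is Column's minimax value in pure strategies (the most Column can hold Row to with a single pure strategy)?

Column maxima: X → 3, Y → -3, Z → -10.
The smallest of these is -10.

-10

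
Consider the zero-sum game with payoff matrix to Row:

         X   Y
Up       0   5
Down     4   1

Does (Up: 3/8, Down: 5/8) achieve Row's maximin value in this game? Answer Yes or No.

Against X this mix gives (3/8)·0 + (5/8)·4 = 5/2.
Against Y this mix gives (3/8)·5 + (5/8)·1 = 5/2.
All of Column's active replies (X, Y) yield 5/2, and no column does worse for Row. The mix makes Column indifferent and guarantees 5/2, so it is optimal.

Yes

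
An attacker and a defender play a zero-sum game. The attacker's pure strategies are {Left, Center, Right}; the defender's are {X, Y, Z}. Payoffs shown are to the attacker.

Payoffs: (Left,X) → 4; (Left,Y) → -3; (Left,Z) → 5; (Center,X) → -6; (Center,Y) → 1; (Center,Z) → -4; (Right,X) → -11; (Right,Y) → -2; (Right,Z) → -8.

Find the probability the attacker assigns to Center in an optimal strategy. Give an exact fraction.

Row minima: Left → -3, Center → -6, Right → -11; maximin = -3.
Column maxima: X → 4, Y → 1, Z → 5; minimax = 1.
-3 ≠ 1, so there is no saddle point; optimal play is mixed.
Right is strictly dominated by Center, so the attacker never plays it.
Z is strictly dominated by X (it gives the attacker strictly more in every row), so the defender never plays it.
On the remaining 2×2 (Left, Center vs X, Y):
Let the attacker play Left with probability p. Expected payoff against X: 4p + (-6)(1−p) = 10p − 6; against Y: (-3)p + 1(1−p) = −4p + 1.
Setting these equal: 10p − 6 = −4p + 1 ⇒ 14p = 7 ⇒ p = 1/2, and the value is (10)·(1/2) − 6 = -1.
For the defender: with q = P(X), equating Left's and Center's payoffs gives 7q − 3 = −7q + 1 ⇒ q = 2/7.

1/2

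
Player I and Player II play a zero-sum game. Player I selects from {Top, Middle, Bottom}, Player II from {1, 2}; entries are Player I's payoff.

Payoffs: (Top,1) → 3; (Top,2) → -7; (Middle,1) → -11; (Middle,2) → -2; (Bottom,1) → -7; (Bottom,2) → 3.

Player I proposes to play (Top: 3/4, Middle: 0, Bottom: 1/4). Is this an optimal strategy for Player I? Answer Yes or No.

Against 1 this mix gives (3/4)·3 + (1/4)·(-7) = 1/2.
Against 2 this mix gives (3/4)·(-7) + (1/4)·3 = -9/2.
Player II will play 2, holding Player I to -9/2. Shifting weight toward the row that does better against 2 would raise this floor (the equalizing mix achieves -2 against both 2 and 1), so the proposed strategy is not optimal.

No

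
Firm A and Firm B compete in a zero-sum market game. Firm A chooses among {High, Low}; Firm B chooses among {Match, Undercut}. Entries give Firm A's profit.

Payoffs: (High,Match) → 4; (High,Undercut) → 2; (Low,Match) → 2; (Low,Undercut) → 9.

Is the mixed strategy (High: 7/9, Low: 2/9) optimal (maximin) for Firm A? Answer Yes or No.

Yes

Against Match this mix gives (7/9)·4 + (2/9)·2 = 32/9.
Against Undercut this mix gives (7/9)·2 + (2/9)·9 = 32/9.
All of Firm B's active replies (Match, Undercut) yield 32/9, and no column does worse for Firm A. The mix makes Firm B indifferent and guarantees 32/9, so it is optimal.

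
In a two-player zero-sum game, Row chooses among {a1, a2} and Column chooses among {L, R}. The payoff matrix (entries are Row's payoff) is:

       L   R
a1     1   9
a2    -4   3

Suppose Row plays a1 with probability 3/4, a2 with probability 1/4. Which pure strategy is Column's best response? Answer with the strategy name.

L

If Column plays L, Row's expected payoff is (3/4)·1 + (1/4)·(-4) = -1/4.
If Column plays R, Row's expected payoff is (3/4)·9 + (1/4)·3 = 15/2.
Column minimizes Row's payoff; the smallest is -1/4, so the best response is L.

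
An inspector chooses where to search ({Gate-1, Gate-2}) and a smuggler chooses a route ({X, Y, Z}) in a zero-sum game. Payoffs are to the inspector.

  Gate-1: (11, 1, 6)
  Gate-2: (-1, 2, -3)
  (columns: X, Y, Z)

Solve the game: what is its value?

3/2

Row minima: Gate-1 → 1, Gate-2 → -3; maximin = 1.
Column maxima: X → 11, Y → 2, Z → 6; minimax = 2.
1 ≠ 2, so there is no saddle point; optimal play is mixed.
X is strictly dominated by Z (it gives the inspector strictly more in every row), so the smuggler never plays it.
On the remaining 2×2 (Gate-1, Gate-2 vs Y, Z):
Let the inspector play Gate-1 with probability p. Expected payoff against Y: 1p + 2(1−p) = −p + 2; against Z: 6p + (-3)(1−p) = 9p − 3.
Setting these equal: −p + 2 = 9p − 3 ⇒ −10p = -5 ⇒ p = 1/2, and the value is (-1)·(1/2) + 2 = 3/2.
For the smuggler: with q = P(Y), equating Gate-1's and Gate-2's payoffs gives −5q + 6 = 5q − 3 ⇒ q = 9/10.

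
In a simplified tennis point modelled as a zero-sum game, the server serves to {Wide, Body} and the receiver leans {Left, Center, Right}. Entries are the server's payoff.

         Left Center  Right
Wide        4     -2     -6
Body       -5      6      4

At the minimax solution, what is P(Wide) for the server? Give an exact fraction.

9/19

Row minima: Wide → -6, Body → -5; maximin = -5.
Column maxima: Left → 4, Center → 6, Right → 4; minimax = 4.
-5 ≠ 4, so there is no saddle point; optimal play is mixed.
Center is strictly dominated by Right (it gives the server strictly more in every row), so the receiver never plays it.
On the remaining 2×2 (Wide, Body vs Left, Right):
Let the server play Wide with probability p. Expected payoff against Left: 4p + (-5)(1−p) = 9p − 5; against Right: (-6)p + 4(1−p) = −10p + 4.
Setting these equal: 9p − 5 = −10p + 4 ⇒ 19p = 9 ⇒ p = 9/19, and the value is (9)·(9/19) − 5 = -14/19.
For the receiver: with q = P(Left), equating Wide's and Body's payoffs gives 10q − 6 = −9q + 4 ⇒ q = 10/19.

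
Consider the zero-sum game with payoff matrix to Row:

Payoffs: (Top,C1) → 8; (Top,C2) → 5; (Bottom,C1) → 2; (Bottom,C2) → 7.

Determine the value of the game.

23/4

Row minima: Top → 5, Bottom → 2; maximin = 5.
Column maxima: C1 → 8, C2 → 7; minimax = 7.
5 ≠ 7, so there is no saddle point; optimal play is mixed.
Let Row play Top with probability p. Expected payoff against C1: 8p + 2(1−p) = 6p + 2; against C2: 5p + 7(1−p) = −2p + 7.
Setting these equal: 6p + 2 = −2p + 7 ⇒ 8p = 5 ⇒ p = 5/8, and the value is (6)·(5/8) + 2 = 23/4.
For Column: with q = P(C1), equating Top's and Bottom's payoffs gives 3q + 5 = −5q + 7 ⇒ q = 1/4.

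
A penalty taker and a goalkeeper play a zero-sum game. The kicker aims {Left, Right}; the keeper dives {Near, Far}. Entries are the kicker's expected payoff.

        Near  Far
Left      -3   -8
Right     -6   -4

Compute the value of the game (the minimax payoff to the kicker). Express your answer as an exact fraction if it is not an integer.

-36/7

Row minima: Left → -8, Right → -6; maximin = -6.
Column maxima: Near → -3, Far → -4; minimax = -4.
-6 ≠ -4, so there is no saddle point; optimal play is mixed.
Let the kicker play Left with probability p. Expected payoff against Near: (-3)p + (-6)(1−p) = 3p − 6; against Far: (-8)p + (-4)(1−p) = −4p − 4.
Setting these equal: 3p − 6 = −4p − 4 ⇒ 7p = 2 ⇒ p = 2/7, and the value is (3)·(2/7) − 6 = -36/7.
For the keeper: with q = P(Near), equating Left's and Right's payoffs gives 5q − 8 = −2q − 4 ⇒ q = 4/7.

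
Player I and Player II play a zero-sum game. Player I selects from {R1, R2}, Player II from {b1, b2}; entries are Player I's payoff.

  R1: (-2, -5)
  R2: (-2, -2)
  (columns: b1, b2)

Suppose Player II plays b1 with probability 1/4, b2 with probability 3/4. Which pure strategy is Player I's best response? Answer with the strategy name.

R2

Expected payoff of R1: (1/4)·(-2) + (3/4)·(-5) = -17/4.
Expected payoff of R2: (1/4)·(-2) + (3/4)·(-2) = -2.
The largest is -2, so Player I's best response is R2.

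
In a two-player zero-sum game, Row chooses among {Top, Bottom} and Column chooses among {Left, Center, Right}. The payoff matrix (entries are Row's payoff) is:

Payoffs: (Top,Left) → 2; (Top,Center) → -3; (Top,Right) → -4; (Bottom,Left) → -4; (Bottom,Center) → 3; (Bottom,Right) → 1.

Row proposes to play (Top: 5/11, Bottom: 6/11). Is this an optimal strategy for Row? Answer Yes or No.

Yes

Against Left this mix gives (5/11)·2 + (6/11)·(-4) = -14/11.
Against Center this mix gives (5/11)·(-3) + (6/11)·3 = 3/11.
Against Right this mix gives (5/11)·(-4) + (6/11)·1 = -14/11.
All of Column's active replies (Left, Right) yield -14/11, and no column does worse for Row. The mix makes Column indifferent and guarantees -14/11, so it is optimal.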